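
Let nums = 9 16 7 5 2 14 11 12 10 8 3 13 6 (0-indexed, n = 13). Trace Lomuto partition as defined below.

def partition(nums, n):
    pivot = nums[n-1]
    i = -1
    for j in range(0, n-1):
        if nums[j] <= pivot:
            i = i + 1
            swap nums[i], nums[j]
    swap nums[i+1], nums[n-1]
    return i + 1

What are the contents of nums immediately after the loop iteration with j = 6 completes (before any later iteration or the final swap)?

pivot=6, i=-1
j=0: 9>6, skip
j=1: 16>6, skip
j=2: 7>6, skip
j=3: 5≤6, i=0, swap(0,3) ⇒ 5 16 7 9 2 14 11 12 10 8 3 13 6
j=4: 2≤6, i=1, swap(1,4) ⇒ 5 2 7 9 16 14 11 12 10 8 3 13 6
j=5: 14>6, skip
j=6: 11>6, skip
(after j=6) nums = 5 2 7 9 16 14 11 12 10 8 3 13 6

5 2 7 9 16 14 11 12 10 8 3 13 6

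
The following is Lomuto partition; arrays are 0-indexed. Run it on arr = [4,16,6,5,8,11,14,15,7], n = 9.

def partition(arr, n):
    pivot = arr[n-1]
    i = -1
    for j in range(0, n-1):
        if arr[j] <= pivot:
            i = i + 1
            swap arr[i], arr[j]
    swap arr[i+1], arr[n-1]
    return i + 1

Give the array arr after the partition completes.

[4,6,5,7,8,11,14,15,16]

pivot = arr[8] = 7; i = -1
j=0: arr[0]=4 ≤ 7 → i=0, swap arr[0],arr[0] (no change) → [4,16,6,5,8,11,14,15,7]
j=1: arr[1]=16 > 7 → no swap
j=2: arr[2]=6 ≤ 7 → i=1, swap arr[1],arr[2] → [4,6,16,5,8,11,14,15,7]
j=3: arr[3]=5 ≤ 7 → i=2, swap arr[2],arr[3] → [4,6,5,16,8,11,14,15,7]
j=4: arr[4]=8 > 7 → no swap
j=5: arr[5]=11 > 7 → no swap
j=6: arr[6]=14 > 7 → no swap
j=7: arr[7]=15 > 7 → no swap
final swap arr[3],arr[8] → [4,6,5,7,8,11,14,15,16]; return 3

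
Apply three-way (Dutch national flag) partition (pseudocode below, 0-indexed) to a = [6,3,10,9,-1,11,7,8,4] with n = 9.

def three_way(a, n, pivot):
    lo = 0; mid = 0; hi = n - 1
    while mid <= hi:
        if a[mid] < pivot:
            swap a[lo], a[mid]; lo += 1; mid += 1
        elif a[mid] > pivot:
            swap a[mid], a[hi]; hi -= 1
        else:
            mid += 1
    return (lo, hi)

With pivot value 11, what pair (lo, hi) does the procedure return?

lo=0 mid=0 hi=8
6<11: swap(0,0), lo=1 mid=1 ⇒ [6,3,10,9,-1,11,7,8,4]
3<11: swap(1,1), lo=2 mid=2 ⇒ [6,3,10,9,-1,11,7,8,4]
10<11: swap(2,2), lo=3 mid=3 ⇒ [6,3,10,9,-1,11,7,8,4]
9<11: swap(3,3), lo=4 mid=4 ⇒ [6,3,10,9,-1,11,7,8,4]
-1<11: swap(4,4), lo=5 mid=5 ⇒ [6,3,10,9,-1,11,7,8,4]
11=11: mid=6
7<11: swap(5,6), lo=6 mid=7 ⇒ [6,3,10,9,-1,7,11,8,4]
8<11: swap(6,7), lo=7 mid=8 ⇒ [6,3,10,9,-1,7,8,11,4]
4<11: swap(7,8), lo=8 mid=9 ⇒ [6,3,10,9,-1,7,8,4,11]
done. lo=8 hi=8; a=[6,3,10,9,-1,7,8,4,11]

(8, 8)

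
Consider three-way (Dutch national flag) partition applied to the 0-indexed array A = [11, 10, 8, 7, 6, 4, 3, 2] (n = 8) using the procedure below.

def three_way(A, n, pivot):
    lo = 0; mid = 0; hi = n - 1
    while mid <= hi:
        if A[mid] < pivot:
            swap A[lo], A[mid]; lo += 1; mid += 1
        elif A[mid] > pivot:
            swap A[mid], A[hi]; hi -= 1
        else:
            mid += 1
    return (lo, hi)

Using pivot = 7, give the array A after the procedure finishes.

[2, 3, 4, 6, 7, 8, 10, 11]

lo=0 mid=0 hi=7
11>7: swap(0,7), hi=6 ⇒ [2, 10, 8, 7, 6, 4, 3, 11]
2<7: swap(0,0), lo=1 mid=1 ⇒ [2, 10, 8, 7, 6, 4, 3, 11]
10>7: swap(1,6), hi=5 ⇒ [2, 3, 8, 7, 6, 4, 10, 11]
3<7: swap(1,1), lo=2 mid=2 ⇒ [2, 3, 8, 7, 6, 4, 10, 11]
8>7: swap(2,5), hi=4 ⇒ [2, 3, 4, 7, 6, 8, 10, 11]
4<7: swap(2,2), lo=3 mid=3 ⇒ [2, 3, 4, 7, 6, 8, 10, 11]
7=7: mid=4
6<7: swap(3,4), lo=4 mid=5 ⇒ [2, 3, 4, 6, 7, 8, 10, 11]
done. lo=4 hi=4; A=[2, 3, 4, 6, 7, 8, 10, 11]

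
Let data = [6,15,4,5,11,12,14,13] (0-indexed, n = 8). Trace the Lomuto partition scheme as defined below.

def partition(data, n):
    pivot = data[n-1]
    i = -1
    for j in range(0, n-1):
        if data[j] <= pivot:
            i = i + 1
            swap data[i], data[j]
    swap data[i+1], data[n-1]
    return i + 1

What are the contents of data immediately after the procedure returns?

pivot=13, i=-1
j=0: 6≤13, i=0, swap(0,0) ⇒ [6,15,4,5,11,12,14,13]
j=1: 15>13, skip
j=2: 4≤13, i=1, swap(1,2) ⇒ [6,4,15,5,11,12,14,13]
j=3: 5≤13, i=2, swap(2,3) ⇒ [6,4,5,15,11,12,14,13]
j=4: 11≤13, i=3, swap(3,4) ⇒ [6,4,5,11,15,12,14,13]
j=5: 12≤13, i=4, swap(4,5) ⇒ [6,4,5,11,12,15,14,13]
j=6: 14>13, skip
swap(5,7) ⇒ [6,4,5,11,12,13,14,15]; return 5

[6,4,5,11,12,13,14,15]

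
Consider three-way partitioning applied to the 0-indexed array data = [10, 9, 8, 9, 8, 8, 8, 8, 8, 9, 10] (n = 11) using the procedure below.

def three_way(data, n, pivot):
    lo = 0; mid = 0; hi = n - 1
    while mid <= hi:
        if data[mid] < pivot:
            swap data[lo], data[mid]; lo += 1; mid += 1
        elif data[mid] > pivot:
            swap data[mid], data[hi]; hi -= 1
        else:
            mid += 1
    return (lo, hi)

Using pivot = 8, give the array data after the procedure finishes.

lo=0 mid=0 hi=10
10>8: swap(0,10), hi=9 ⇒ [10, 9, 8, 9, 8, 8, 8, 8, 8, 9, 10]
10>8: swap(0,9), hi=8 ⇒ [9, 9, 8, 9, 8, 8, 8, 8, 8, 10, 10]
9>8: swap(0,8), hi=7 ⇒ [8, 9, 8, 9, 8, 8, 8, 8, 9, 10, 10]
8=8: mid=1
9>8: swap(1,7), hi=6 ⇒ [8, 8, 8, 9, 8, 8, 8, 9, 9, 10, 10]
8=8: mid=2
8=8: mid=3
9>8: swap(3,6), hi=5 ⇒ [8, 8, 8, 8, 8, 8, 9, 9, 9, 10, 10]
8=8: mid=4
8=8: mid=5
8=8: mid=6
done. lo=0 hi=5; data=[8, 8, 8, 8, 8, 8, 9, 9, 9, 10, 10]

[8, 8, 8, 8, 8, 8, 9, 9, 9, 10, 10]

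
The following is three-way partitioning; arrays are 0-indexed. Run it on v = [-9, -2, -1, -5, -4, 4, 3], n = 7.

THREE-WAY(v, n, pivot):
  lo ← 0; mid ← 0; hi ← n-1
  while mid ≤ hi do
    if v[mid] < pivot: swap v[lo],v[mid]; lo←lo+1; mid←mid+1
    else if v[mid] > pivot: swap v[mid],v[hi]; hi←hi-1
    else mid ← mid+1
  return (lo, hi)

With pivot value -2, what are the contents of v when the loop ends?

lo=0 mid=0 hi=6
-9<-2: swap(0,0), lo=1 mid=1 ⇒ [-9, -2, -1, -5, -4, 4, 3]
-2=-2: mid=2
-1>-2: swap(2,6), hi=5 ⇒ [-9, -2, 3, -5, -4, 4, -1]
3>-2: swap(2,5), hi=4 ⇒ [-9, -2, 4, -5, -4, 3, -1]
4>-2: swap(2,4), hi=3 ⇒ [-9, -2, -4, -5, 4, 3, -1]
-4<-2: swap(1,2), lo=2 mid=3 ⇒ [-9, -4, -2, -5, 4, 3, -1]
-5<-2: swap(2,3), lo=3 mid=4 ⇒ [-9, -4, -5, -2, 4, 3, -1]
done. lo=3 hi=3; v=[-9, -4, -5, -2, 4, 3, -1]

[-9, -4, -5, -2, 4, 3, -1]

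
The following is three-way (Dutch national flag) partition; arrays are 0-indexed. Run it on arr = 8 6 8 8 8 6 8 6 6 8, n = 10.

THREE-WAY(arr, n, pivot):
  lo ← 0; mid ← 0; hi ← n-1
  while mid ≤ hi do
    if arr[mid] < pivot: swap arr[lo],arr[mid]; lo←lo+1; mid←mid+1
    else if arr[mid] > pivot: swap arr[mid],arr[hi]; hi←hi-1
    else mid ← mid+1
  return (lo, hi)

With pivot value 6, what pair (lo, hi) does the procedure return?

pivot = 6; lo=0, mid=0, hi=9
arr[mid]=8>6: swap arr[0],arr[9]; hi=8 → 8 6 8 8 8 6 8 6 6 8
arr[mid]=8>6: swap arr[0],arr[8]; hi=7 → 6 6 8 8 8 6 8 6 8 8
arr[mid]=6=6: mid=1
arr[mid]=6=6: mid=2
arr[mid]=8>6: swap arr[2],arr[7]; hi=6 → 6 6 6 8 8 6 8 8 8 8
arr[mid]=6=6: mid=3
arr[mid]=8>6: swap arr[3],arr[6]; hi=5 → 6 6 6 8 8 6 8 8 8 8
arr[mid]=8>6: swap arr[3],arr[5]; hi=4 → 6 6 6 6 8 8 8 8 8 8
arr[mid]=6=6: mid=4
arr[mid]=8>6: swap arr[4],arr[4]; hi=3 → 6 6 6 6 8 8 8 8 8 8
end: lo=0, hi=3; arr = 6 6 6 6 8 8 8 8 8 8

(0, 3)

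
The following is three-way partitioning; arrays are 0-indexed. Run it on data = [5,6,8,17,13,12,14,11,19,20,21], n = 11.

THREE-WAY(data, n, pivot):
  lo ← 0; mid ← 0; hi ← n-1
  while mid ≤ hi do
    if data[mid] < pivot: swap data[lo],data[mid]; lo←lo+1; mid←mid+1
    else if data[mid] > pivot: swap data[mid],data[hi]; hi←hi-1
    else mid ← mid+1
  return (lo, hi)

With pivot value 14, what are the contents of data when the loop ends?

[5,6,8,11,13,12,14,19,20,21,17]

lo=0 mid=0 hi=10
5<14: swap(0,0), lo=1 mid=1 ⇒ [5,6,8,17,13,12,14,11,19,20,21]
6<14: swap(1,1), lo=2 mid=2 ⇒ [5,6,8,17,13,12,14,11,19,20,21]
8<14: swap(2,2), lo=3 mid=3 ⇒ [5,6,8,17,13,12,14,11,19,20,21]
17>14: swap(3,10), hi=9 ⇒ [5,6,8,21,13,12,14,11,19,20,17]
21>14: swap(3,9), hi=8 ⇒ [5,6,8,20,13,12,14,11,19,21,17]
20>14: swap(3,8), hi=7 ⇒ [5,6,8,19,13,12,14,11,20,21,17]
19>14: swap(3,7), hi=6 ⇒ [5,6,8,11,13,12,14,19,20,21,17]
11<14: swap(3,3), lo=4 mid=4 ⇒ [5,6,8,11,13,12,14,19,20,21,17]
13<14: swap(4,4), lo=5 mid=5 ⇒ [5,6,8,11,13,12,14,19,20,21,17]
12<14: swap(5,5), lo=6 mid=6 ⇒ [5,6,8,11,13,12,14,19,20,21,17]
14=14: mid=7
done. lo=6 hi=6; data=[5,6,8,11,13,12,14,19,20,21,17]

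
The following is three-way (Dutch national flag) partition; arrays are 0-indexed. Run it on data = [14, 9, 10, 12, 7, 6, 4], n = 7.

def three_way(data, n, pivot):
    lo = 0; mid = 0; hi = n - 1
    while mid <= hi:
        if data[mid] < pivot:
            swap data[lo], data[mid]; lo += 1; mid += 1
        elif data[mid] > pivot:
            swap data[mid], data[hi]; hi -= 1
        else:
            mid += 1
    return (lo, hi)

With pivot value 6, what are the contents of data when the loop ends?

[4, 6, 12, 7, 10, 9, 14]

pivot = 6; lo=0, mid=0, hi=6
data[mid]=14>6: swap data[0],data[6]; hi=5 → [4, 9, 10, 12, 7, 6, 14]
data[mid]=4<6: swap data[0],data[0]; lo=1,mid=1 → [4, 9, 10, 12, 7, 6, 14]
data[mid]=9>6: swap data[1],data[5]; hi=4 → [4, 6, 10, 12, 7, 9, 14]
data[mid]=6=6: mid=2
data[mid]=10>6: swap data[2],data[4]; hi=3 → [4, 6, 7, 12, 10, 9, 14]
data[mid]=7>6: swap data[2],data[3]; hi=2 → [4, 6, 12, 7, 10, 9, 14]
data[mid]=12>6: swap data[2],data[2]; hi=1 → [4, 6, 12, 7, 10, 9, 14]
end: lo=1, hi=1; data = [4, 6, 12, 7, 10, 9, 14]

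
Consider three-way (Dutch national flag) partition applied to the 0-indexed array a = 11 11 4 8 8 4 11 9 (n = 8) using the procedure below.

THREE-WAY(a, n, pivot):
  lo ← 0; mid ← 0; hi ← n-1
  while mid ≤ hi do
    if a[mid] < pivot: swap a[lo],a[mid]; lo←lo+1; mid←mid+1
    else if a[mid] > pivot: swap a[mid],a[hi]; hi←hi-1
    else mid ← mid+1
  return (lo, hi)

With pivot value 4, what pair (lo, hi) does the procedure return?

pivot = 4; lo=0, mid=0, hi=7
a[mid]=11>4: swap a[0],a[7]; hi=6 → 9 11 4 8 8 4 11 11
a[mid]=9>4: swap a[0],a[6]; hi=5 → 11 11 4 8 8 4 9 11
a[mid]=11>4: swap a[0],a[5]; hi=4 → 4 11 4 8 8 11 9 11
a[mid]=4=4: mid=1
a[mid]=11>4: swap a[1],a[4]; hi=3 → 4 8 4 8 11 11 9 11
a[mid]=8>4: swap a[1],a[3]; hi=2 → 4 8 4 8 11 11 9 11
a[mid]=8>4: swap a[1],a[2]; hi=1 → 4 4 8 8 11 11 9 11
a[mid]=4=4: mid=2
end: lo=0, hi=1; a = 4 4 8 8 11 11 9 11

(0, 1)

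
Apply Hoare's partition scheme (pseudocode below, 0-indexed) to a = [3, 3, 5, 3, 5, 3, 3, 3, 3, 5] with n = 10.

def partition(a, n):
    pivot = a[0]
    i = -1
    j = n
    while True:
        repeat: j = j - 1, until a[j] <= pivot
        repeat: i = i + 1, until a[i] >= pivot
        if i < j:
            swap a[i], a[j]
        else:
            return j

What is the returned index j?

pivot=3
j stops at 8 (3), i stops at 0 (3); swap ⇒ [3, 3, 5, 3, 5, 3, 3, 3, 3, 5]
j stops at 7 (3), i stops at 1 (3); swap ⇒ [3, 3, 5, 3, 5, 3, 3, 3, 3, 5]
j stops at 6 (3), i stops at 2 (5); swap ⇒ [3, 3, 3, 3, 5, 3, 5, 3, 3, 5]
j stops at 5 (3), i stops at 3 (3); swap ⇒ [3, 3, 3, 3, 5, 3, 5, 3, 3, 5]
j stops at 3, i stops at 4; i≥j ⇒ return 3. a=[3, 3, 3, 3, 5, 3, 5, 3, 3, 5]

3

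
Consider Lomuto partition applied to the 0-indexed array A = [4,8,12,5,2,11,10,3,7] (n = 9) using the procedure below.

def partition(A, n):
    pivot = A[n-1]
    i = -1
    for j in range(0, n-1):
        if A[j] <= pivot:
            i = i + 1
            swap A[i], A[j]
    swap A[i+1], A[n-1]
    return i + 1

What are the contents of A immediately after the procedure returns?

[4,5,2,3,7,11,10,8,12]

pivot=7, i=-1
j=0: 4≤7, i=0, swap(0,0) ⇒ [4,8,12,5,2,11,10,3,7]
j=1: 8>7, skip
j=2: 12>7, skip
j=3: 5≤7, i=1, swap(1,3) ⇒ [4,5,12,8,2,11,10,3,7]
j=4: 2≤7, i=2, swap(2,4) ⇒ [4,5,2,8,12,11,10,3,7]
j=5: 11>7, skip
j=6: 10>7, skip
j=7: 3≤7, i=3, swap(3,7) ⇒ [4,5,2,3,12,11,10,8,7]
swap(4,8) ⇒ [4,5,2,3,7,11,10,8,12]; return 4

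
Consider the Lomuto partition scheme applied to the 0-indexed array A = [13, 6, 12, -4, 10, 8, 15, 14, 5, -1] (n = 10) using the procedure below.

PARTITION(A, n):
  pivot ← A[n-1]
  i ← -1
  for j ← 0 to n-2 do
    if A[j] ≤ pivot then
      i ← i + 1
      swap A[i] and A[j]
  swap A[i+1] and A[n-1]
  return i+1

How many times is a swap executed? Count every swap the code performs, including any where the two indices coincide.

pivot = A[9] = -1; i = -1
j=0: A[0]=13 > -1 → no swap
j=1: A[1]=6 > -1 → no swap
j=2: A[2]=12 > -1 → no swap
j=3: A[3]=-4 ≤ -1 → i=0, swap A[0],A[3] → [-4, 6, 12, 13, 10, 8, 15, 14, 5, -1]
j=4: A[4]=10 > -1 → no swap
j=5: A[5]=8 > -1 → no swap
j=6: A[6]=15 > -1 → no swap
j=7: A[7]=14 > -1 → no swap
j=8: A[8]=5 > -1 → no swap
final swap A[1],A[9] → [-4, -1, 12, 13, 10, 8, 15, 14, 5, 6]; return 1

2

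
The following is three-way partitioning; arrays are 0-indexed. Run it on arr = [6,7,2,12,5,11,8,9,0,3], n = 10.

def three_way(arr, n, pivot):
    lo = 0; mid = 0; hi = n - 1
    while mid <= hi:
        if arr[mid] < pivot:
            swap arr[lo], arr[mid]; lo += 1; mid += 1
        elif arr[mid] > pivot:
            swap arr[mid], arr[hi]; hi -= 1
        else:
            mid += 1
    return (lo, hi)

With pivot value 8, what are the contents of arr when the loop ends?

pivot = 8; lo=0, mid=0, hi=9
arr[mid]=6<8: swap arr[0],arr[0]; lo=1,mid=1 → [6,7,2,12,5,11,8,9,0,3]
arr[mid]=7<8: swap arr[1],arr[1]; lo=2,mid=2 → [6,7,2,12,5,11,8,9,0,3]
arr[mid]=2<8: swap arr[2],arr[2]; lo=3,mid=3 → [6,7,2,12,5,11,8,9,0,3]
arr[mid]=12>8: swap arr[3],arr[9]; hi=8 → [6,7,2,3,5,11,8,9,0,12]
arr[mid]=3<8: swap arr[3],arr[3]; lo=4,mid=4 → [6,7,2,3,5,11,8,9,0,12]
arr[mid]=5<8: swap arr[4],arr[4]; lo=5,mid=5 → [6,7,2,3,5,11,8,9,0,12]
arr[mid]=11>8: swap arr[5],arr[8]; hi=7 → [6,7,2,3,5,0,8,9,11,12]
arr[mid]=0<8: swap arr[5],arr[5]; lo=6,mid=6 → [6,7,2,3,5,0,8,9,11,12]
arr[mid]=8=8: mid=7
arr[mid]=9>8: swap arr[7],arr[7]; hi=6 → [6,7,2,3,5,0,8,9,11,12]
end: lo=6, hi=6; arr = [6,7,2,3,5,0,8,9,11,12]

[6,7,2,3,5,0,8,9,11,12]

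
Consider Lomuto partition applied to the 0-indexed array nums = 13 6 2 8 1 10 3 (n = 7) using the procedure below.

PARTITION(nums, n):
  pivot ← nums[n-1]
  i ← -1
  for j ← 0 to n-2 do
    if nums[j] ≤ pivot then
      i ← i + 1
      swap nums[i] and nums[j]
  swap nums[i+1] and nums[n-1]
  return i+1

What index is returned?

pivot=3, i=-1
j=0: 13>3, skip
j=1: 6>3, skip
j=2: 2≤3, i=0, swap(0,2) ⇒ 2 6 13 8 1 10 3
j=3: 8>3, skip
j=4: 1≤3, i=1, swap(1,4) ⇒ 2 1 13 8 6 10 3
j=5: 10>3, skip
swap(2,6) ⇒ 2 1 3 8 6 10 13; return 2

2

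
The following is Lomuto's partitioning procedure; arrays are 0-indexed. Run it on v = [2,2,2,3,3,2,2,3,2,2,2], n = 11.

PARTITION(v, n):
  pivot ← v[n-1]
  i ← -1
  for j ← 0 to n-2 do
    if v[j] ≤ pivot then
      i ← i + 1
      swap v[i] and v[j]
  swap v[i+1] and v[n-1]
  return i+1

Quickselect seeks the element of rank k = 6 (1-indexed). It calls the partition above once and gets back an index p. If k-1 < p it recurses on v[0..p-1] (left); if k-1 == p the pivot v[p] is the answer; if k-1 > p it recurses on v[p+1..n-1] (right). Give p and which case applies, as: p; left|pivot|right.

pivot = v[10] = 2; i = -1
j=0: v[0]=2 ≤ 2 → i=0, swap v[0],v[0] (no change) → [2,2,2,3,3,2,2,3,2,2,2]
j=1: v[1]=2 ≤ 2 → i=1, swap v[1],v[1] (no change) → [2,2,2,3,3,2,2,3,2,2,2]
j=2: v[2]=2 ≤ 2 → i=2, swap v[2],v[2] (no change) → [2,2,2,3,3,2,2,3,2,2,2]
j=3: v[3]=3 > 2 → no swap
j=4: v[4]=3 > 2 → no swap
j=5: v[5]=2 ≤ 2 → i=3, swap v[3],v[5] → [2,2,2,2,3,3,2,3,2,2,2]
j=6: v[6]=2 ≤ 2 → i=4, swap v[4],v[6] → [2,2,2,2,2,3,3,3,2,2,2]
j=7: v[7]=3 > 2 → no swap
j=8: v[8]=2 ≤ 2 → i=5, swap v[5],v[8] → [2,2,2,2,2,2,3,3,3,2,2]
j=9: v[9]=2 ≤ 2 → i=6, swap v[6],v[9] → [2,2,2,2,2,2,2,3,3,3,2]
final swap v[7],v[10] → [2,2,2,2,2,2,2,2,3,3,3]; return 7
p = 7; k-1 = 5 < 7 ⇒ left

7; left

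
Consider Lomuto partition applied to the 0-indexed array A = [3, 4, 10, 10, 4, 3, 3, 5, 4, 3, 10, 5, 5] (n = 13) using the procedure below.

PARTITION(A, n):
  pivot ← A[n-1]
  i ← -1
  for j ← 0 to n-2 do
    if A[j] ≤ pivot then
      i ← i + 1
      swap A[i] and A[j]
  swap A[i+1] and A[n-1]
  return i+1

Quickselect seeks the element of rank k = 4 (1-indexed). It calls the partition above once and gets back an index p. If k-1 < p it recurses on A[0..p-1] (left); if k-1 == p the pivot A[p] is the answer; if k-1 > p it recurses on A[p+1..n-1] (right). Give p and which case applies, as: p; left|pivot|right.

pivot = A[12] = 5; i = -1
j=0: A[0]=3 ≤ 5 → i=0, swap A[0],A[0] (no change) → [3, 4, 10, 10, 4, 3, 3, 5, 4, 3, 10, 5, 5]
j=1: A[1]=4 ≤ 5 → i=1, swap A[1],A[1] (no change) → [3, 4, 10, 10, 4, 3, 3, 5, 4, 3, 10, 5, 5]
j=2: A[2]=10 > 5 → no swap
j=3: A[3]=10 > 5 → no swap
j=4: A[4]=4 ≤ 5 → i=2, swap A[2],A[4] → [3, 4, 4, 10, 10, 3, 3, 5, 4, 3, 10, 5, 5]
j=5: A[5]=3 ≤ 5 → i=3, swap A[3],A[5] → [3, 4, 4, 3, 10, 10, 3, 5, 4, 3, 10, 5, 5]
j=6: A[6]=3 ≤ 5 → i=4, swap A[4],A[6] → [3, 4, 4, 3, 3, 10, 10, 5, 4, 3, 10, 5, 5]
j=7: A[7]=5 ≤ 5 → i=5, swap A[5],A[7] → [3, 4, 4, 3, 3, 5, 10, 10, 4, 3, 10, 5, 5]
j=8: A[8]=4 ≤ 5 → i=6, swap A[6],A[8] → [3, 4, 4, 3, 3, 5, 4, 10, 10, 3, 10, 5, 5]
j=9: A[9]=3 ≤ 5 → i=7, swap A[7],A[9] → [3, 4, 4, 3, 3, 5, 4, 3, 10, 10, 10, 5, 5]
j=10: A[10]=10 > 5 → no swap
j=11: A[11]=5 ≤ 5 → i=8, swap A[8],A[11] → [3, 4, 4, 3, 3, 5, 4, 3, 5, 10, 10, 10, 5]
final swap A[9],A[12] → [3, 4, 4, 3, 3, 5, 4, 3, 5, 5, 10, 10, 10]; return 9
p = 9; k-1 = 3 < 9 ⇒ left

9; left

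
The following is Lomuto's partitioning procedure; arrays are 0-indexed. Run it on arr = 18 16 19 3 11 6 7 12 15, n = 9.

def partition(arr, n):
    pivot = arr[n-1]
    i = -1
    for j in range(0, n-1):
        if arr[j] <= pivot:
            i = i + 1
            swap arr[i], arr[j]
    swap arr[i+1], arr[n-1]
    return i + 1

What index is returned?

5

pivot=15, i=-1
j=0: 18>15, skip
j=1: 16>15, skip
j=2: 19>15, skip
j=3: 3≤15, i=0, swap(0,3) ⇒ 3 16 19 18 11 6 7 12 15
j=4: 11≤15, i=1, swap(1,4) ⇒ 3 11 19 18 16 6 7 12 15
j=5: 6≤15, i=2, swap(2,5) ⇒ 3 11 6 18 16 19 7 12 15
j=6: 7≤15, i=3, swap(3,6) ⇒ 3 11 6 7 16 19 18 12 15
j=7: 12≤15, i=4, swap(4,7) ⇒ 3 11 6 7 12 19 18 16 15
swap(5,8) ⇒ 3 11 6 7 12 15 18 16 19; return 5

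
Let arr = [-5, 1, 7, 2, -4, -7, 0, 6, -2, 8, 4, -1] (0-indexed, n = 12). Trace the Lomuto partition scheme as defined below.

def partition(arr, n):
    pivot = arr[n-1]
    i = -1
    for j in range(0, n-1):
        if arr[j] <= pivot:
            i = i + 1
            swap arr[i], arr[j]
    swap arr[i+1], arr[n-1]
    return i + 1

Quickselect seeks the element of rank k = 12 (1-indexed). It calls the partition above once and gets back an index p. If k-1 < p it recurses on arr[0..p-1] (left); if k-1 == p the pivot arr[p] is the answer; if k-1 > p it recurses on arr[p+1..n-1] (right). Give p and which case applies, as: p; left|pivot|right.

4; right

pivot = arr[11] = -1; i = -1
j=0: arr[0]=-5 ≤ -1 → i=0, swap arr[0],arr[0] (no change) → [-5, 1, 7, 2, -4, -7, 0, 6, -2, 8, 4, -1]
j=1: arr[1]=1 > -1 → no swap
j=2: arr[2]=7 > -1 → no swap
j=3: arr[3]=2 > -1 → no swap
j=4: arr[4]=-4 ≤ -1 → i=1, swap arr[1],arr[4] → [-5, -4, 7, 2, 1, -7, 0, 6, -2, 8, 4, -1]
j=5: arr[5]=-7 ≤ -1 → i=2, swap arr[2],arr[5] → [-5, -4, -7, 2, 1, 7, 0, 6, -2, 8, 4, -1]
j=6: arr[6]=0 > -1 → no swap
j=7: arr[7]=6 > -1 → no swap
j=8: arr[8]=-2 ≤ -1 → i=3, swap arr[3],arr[8] → [-5, -4, -7, -2, 1, 7, 0, 6, 2, 8, 4, -1]
j=9: arr[9]=8 > -1 → no swap
j=10: arr[10]=4 > -1 → no swap
final swap arr[4],arr[11] → [-5, -4, -7, -2, -1, 7, 0, 6, 2, 8, 4, 1]; return 4
p = 4; k-1 = 11 > 4 ⇒ right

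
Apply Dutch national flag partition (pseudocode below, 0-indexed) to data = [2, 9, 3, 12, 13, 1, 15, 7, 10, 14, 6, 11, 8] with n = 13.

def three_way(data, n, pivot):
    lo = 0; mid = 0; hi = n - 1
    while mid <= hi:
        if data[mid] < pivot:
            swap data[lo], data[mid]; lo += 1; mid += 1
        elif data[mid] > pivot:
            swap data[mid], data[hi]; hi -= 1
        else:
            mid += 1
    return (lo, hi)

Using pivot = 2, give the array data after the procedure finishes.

pivot = 2; lo=0, mid=0, hi=12
data[mid]=2=2: mid=1
data[mid]=9>2: swap data[1],data[12]; hi=11 → [2, 8, 3, 12, 13, 1, 15, 7, 10, 14, 6, 11, 9]
data[mid]=8>2: swap data[1],data[11]; hi=10 → [2, 11, 3, 12, 13, 1, 15, 7, 10, 14, 6, 8, 9]
data[mid]=11>2: swap data[1],data[10]; hi=9 → [2, 6, 3, 12, 13, 1, 15, 7, 10, 14, 11, 8, 9]
data[mid]=6>2: swap data[1],data[9]; hi=8 → [2, 14, 3, 12, 13, 1, 15, 7, 10, 6, 11, 8, 9]
data[mid]=14>2: swap data[1],data[8]; hi=7 → [2, 10, 3, 12, 13, 1, 15, 7, 14, 6, 11, 8, 9]
data[mid]=10>2: swap data[1],data[7]; hi=6 → [2, 7, 3, 12, 13, 1, 15, 10, 14, 6, 11, 8, 9]
data[mid]=7>2: swap data[1],data[6]; hi=5 → [2, 15, 3, 12, 13, 1, 7, 10, 14, 6, 11, 8, 9]
data[mid]=15>2: swap data[1],data[5]; hi=4 → [2, 1, 3, 12, 13, 15, 7, 10, 14, 6, 11, 8, 9]
data[mid]=1<2: swap data[0],data[1]; lo=1,mid=2 → [1, 2, 3, 12, 13, 15, 7, 10, 14, 6, 11, 8, 9]
data[mid]=3>2: swap data[2],data[4]; hi=3 → [1, 2, 13, 12, 3, 15, 7, 10, 14, 6, 11, 8, 9]
data[mid]=13>2: swap data[2],data[3]; hi=2 → [1, 2, 12, 13, 3, 15, 7, 10, 14, 6, 11, 8, 9]
data[mid]=12>2: swap data[2],data[2]; hi=1 → [1, 2, 12, 13, 3, 15, 7, 10, 14, 6, 11, 8, 9]
end: lo=1, hi=1; data = [1, 2, 12, 13, 3, 15, 7, 10, 14, 6, 11, 8, 9]

[1, 2, 12, 13, 3, 15, 7, 10, 14, 6, 11, 8, 9]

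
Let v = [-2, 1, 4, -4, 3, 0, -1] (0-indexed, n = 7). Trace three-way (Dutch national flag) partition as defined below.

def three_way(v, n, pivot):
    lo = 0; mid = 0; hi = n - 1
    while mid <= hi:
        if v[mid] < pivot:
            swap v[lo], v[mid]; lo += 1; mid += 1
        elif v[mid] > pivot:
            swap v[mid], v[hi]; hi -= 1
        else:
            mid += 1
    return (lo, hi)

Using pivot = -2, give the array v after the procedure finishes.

[-4, -2, 4, 3, 0, -1, 1]

pivot = -2; lo=0, mid=0, hi=6
v[mid]=-2=-2: mid=1
v[mid]=1>-2: swap v[1],v[6]; hi=5 → [-2, -1, 4, -4, 3, 0, 1]
v[mid]=-1>-2: swap v[1],v[5]; hi=4 → [-2, 0, 4, -4, 3, -1, 1]
v[mid]=0>-2: swap v[1],v[4]; hi=3 → [-2, 3, 4, -4, 0, -1, 1]
v[mid]=3>-2: swap v[1],v[3]; hi=2 → [-2, -4, 4, 3, 0, -1, 1]
v[mid]=-4<-2: swap v[0],v[1]; lo=1,mid=2 → [-4, -2, 4, 3, 0, -1, 1]
v[mid]=4>-2: swap v[2],v[2]; hi=1 → [-4, -2, 4, 3, 0, -1, 1]
end: lo=1, hi=1; v = [-4, -2, 4, 3, 0, -1, 1]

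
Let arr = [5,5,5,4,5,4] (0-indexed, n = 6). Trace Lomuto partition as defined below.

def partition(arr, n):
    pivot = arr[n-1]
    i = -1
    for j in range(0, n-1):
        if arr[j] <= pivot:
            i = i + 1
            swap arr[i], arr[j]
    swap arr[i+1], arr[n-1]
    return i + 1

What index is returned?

pivot=4, i=-1
j=0: 5>4, skip
j=1: 5>4, skip
j=2: 5>4, skip
j=3: 4≤4, i=0, swap(0,3) ⇒ [4,5,5,5,5,4]
j=4: 5>4, skip
swap(1,5) ⇒ [4,4,5,5,5,5]; return 1

1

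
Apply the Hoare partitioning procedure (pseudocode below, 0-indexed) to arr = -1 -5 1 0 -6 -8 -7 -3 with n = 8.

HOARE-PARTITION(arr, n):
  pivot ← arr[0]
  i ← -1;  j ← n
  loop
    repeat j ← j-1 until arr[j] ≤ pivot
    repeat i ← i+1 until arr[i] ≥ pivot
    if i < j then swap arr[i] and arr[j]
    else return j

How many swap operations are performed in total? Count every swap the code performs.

3

pivot = arr[0] = -1; i = -1, j = 8
j→7 (arr[7]=-3≤-1), i→0 (arr[0]=-1≥-1); i<j, swap → -3 -5 1 0 -6 -8 -7 -1
j→6 (arr[6]=-7≤-1), i→2 (arr[2]=1≥-1); i<j, swap → -3 -5 -7 0 -6 -8 1 -1
j→5 (arr[5]=-8≤-1), i→3 (arr[3]=0≥-1); i<j, swap → -3 -5 -7 -8 -6 0 1 -1
j→4, i→5; i≥j, return j=4. arr = -3 -5 -7 -8 -6 0 1 -1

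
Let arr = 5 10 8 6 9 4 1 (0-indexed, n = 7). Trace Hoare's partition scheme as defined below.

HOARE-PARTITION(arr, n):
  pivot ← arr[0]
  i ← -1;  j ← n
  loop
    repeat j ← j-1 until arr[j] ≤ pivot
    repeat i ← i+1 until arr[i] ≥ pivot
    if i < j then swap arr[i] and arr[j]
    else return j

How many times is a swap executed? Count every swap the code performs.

pivot=5
j stops at 6 (1), i stops at 0 (5); swap ⇒ 1 10 8 6 9 4 5
j stops at 5 (4), i stops at 1 (10); swap ⇒ 1 4 8 6 9 10 5
j stops at 1, i stops at 2; i≥j ⇒ return 1. arr=1 4 8 6 9 10 5

2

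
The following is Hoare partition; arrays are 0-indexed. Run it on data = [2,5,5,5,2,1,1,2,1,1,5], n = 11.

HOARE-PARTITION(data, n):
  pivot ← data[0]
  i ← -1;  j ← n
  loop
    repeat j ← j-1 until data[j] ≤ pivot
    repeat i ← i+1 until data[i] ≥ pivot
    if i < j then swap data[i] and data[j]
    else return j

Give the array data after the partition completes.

pivot = data[0] = 2; i = -1, j = 11
j→9 (data[9]=1≤2), i→0 (data[0]=2≥2); i<j, swap → [1,5,5,5,2,1,1,2,1,2,5]
j→8 (data[8]=1≤2), i→1 (data[1]=5≥2); i<j, swap → [1,1,5,5,2,1,1,2,5,2,5]
j→7 (data[7]=2≤2), i→2 (data[2]=5≥2); i<j, swap → [1,1,2,5,2,1,1,5,5,2,5]
j→6 (data[6]=1≤2), i→3 (data[3]=5≥2); i<j, swap → [1,1,2,1,2,1,5,5,5,2,5]
j→5 (data[5]=1≤2), i→4 (data[4]=2≥2); i<j, swap → [1,1,2,1,1,2,5,5,5,2,5]
j→4, i→5; i≥j, return j=4. data = [1,1,2,1,1,2,5,5,5,2,5]

[1,1,2,1,1,2,5,5,5,2,5]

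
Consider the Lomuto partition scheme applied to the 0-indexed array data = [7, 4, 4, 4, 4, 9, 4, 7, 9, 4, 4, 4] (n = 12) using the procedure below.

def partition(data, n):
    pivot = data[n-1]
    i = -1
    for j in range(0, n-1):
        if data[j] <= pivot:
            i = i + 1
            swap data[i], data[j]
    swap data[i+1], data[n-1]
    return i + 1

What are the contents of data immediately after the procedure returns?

pivot=4, i=-1
j=0: 7>4, skip
j=1: 4≤4, i=0, swap(0,1) ⇒ [4, 7, 4, 4, 4, 9, 4, 7, 9, 4, 4, 4]
j=2: 4≤4, i=1, swap(1,2) ⇒ [4, 4, 7, 4, 4, 9, 4, 7, 9, 4, 4, 4]
j=3: 4≤4, i=2, swap(2,3) ⇒ [4, 4, 4, 7, 4, 9, 4, 7, 9, 4, 4, 4]
j=4: 4≤4, i=3, swap(3,4) ⇒ [4, 4, 4, 4, 7, 9, 4, 7, 9, 4, 4, 4]
j=5: 9>4, skip
j=6: 4≤4, i=4, swap(4,6) ⇒ [4, 4, 4, 4, 4, 9, 7, 7, 9, 4, 4, 4]
j=7: 7>4, skip
j=8: 9>4, skip
j=9: 4≤4, i=5, swap(5,9) ⇒ [4, 4, 4, 4, 4, 4, 7, 7, 9, 9, 4, 4]
j=10: 4≤4, i=6, swap(6,10) ⇒ [4, 4, 4, 4, 4, 4, 4, 7, 9, 9, 7, 4]
swap(7,11) ⇒ [4, 4, 4, 4, 4, 4, 4, 4, 9, 9, 7, 7]; return 7

[4, 4, 4, 4, 4, 4, 4, 4, 9, 9, 7, 7]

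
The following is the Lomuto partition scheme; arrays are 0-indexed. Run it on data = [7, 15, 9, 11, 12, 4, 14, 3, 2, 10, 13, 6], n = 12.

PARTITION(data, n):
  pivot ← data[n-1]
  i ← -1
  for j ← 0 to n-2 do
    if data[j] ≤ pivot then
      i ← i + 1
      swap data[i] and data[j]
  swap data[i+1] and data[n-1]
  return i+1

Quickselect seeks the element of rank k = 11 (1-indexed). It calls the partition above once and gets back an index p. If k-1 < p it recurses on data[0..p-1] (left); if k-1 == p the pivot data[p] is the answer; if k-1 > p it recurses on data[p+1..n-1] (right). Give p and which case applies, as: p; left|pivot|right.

3; right

pivot=6, i=-1
j=0: 7>6, skip
j=1: 15>6, skip
j=2: 9>6, skip
j=3: 11>6, skip
j=4: 12>6, skip
j=5: 4≤6, i=0, swap(0,5) ⇒ [4, 15, 9, 11, 12, 7, 14, 3, 2, 10, 13, 6]
j=6: 14>6, skip
j=7: 3≤6, i=1, swap(1,7) ⇒ [4, 3, 9, 11, 12, 7, 14, 15, 2, 10, 13, 6]
j=8: 2≤6, i=2, swap(2,8) ⇒ [4, 3, 2, 11, 12, 7, 14, 15, 9, 10, 13, 6]
j=9: 10>6, skip
j=10: 13>6, skip
swap(3,11) ⇒ [4, 3, 2, 6, 12, 7, 14, 15, 9, 10, 13, 11]; return 3
p = 3; k-1 = 10 > 3 ⇒ right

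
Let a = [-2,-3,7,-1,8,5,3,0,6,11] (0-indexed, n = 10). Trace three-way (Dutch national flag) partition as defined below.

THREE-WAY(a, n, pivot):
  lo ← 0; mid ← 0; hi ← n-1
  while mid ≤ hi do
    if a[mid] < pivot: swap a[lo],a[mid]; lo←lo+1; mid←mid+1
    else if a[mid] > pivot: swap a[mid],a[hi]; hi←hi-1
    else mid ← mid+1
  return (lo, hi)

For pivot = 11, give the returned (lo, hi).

(9, 9)

lo=0 mid=0 hi=9
-2<11: swap(0,0), lo=1 mid=1 ⇒ [-2,-3,7,-1,8,5,3,0,6,11]
-3<11: swap(1,1), lo=2 mid=2 ⇒ [-2,-3,7,-1,8,5,3,0,6,11]
7<11: swap(2,2), lo=3 mid=3 ⇒ [-2,-3,7,-1,8,5,3,0,6,11]
-1<11: swap(3,3), lo=4 mid=4 ⇒ [-2,-3,7,-1,8,5,3,0,6,11]
8<11: swap(4,4), lo=5 mid=5 ⇒ [-2,-3,7,-1,8,5,3,0,6,11]
5<11: swap(5,5), lo=6 mid=6 ⇒ [-2,-3,7,-1,8,5,3,0,6,11]
3<11: swap(6,6), lo=7 mid=7 ⇒ [-2,-3,7,-1,8,5,3,0,6,11]
0<11: swap(7,7), lo=8 mid=8 ⇒ [-2,-3,7,-1,8,5,3,0,6,11]
6<11: swap(8,8), lo=9 mid=9 ⇒ [-2,-3,7,-1,8,5,3,0,6,11]
11=11: mid=10
done. lo=9 hi=9; a=[-2,-3,7,-1,8,5,3,0,6,11]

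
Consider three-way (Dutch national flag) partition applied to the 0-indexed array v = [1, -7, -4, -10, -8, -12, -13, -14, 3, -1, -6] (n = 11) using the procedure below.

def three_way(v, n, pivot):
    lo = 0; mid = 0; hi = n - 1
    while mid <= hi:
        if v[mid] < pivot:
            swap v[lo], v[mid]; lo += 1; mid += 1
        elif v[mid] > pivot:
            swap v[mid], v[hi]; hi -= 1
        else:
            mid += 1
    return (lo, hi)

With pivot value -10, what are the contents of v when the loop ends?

pivot = -10; lo=0, mid=0, hi=10
v[mid]=1>-10: swap v[0],v[10]; hi=9 → [-6, -7, -4, -10, -8, -12, -13, -14, 3, -1, 1]
v[mid]=-6>-10: swap v[0],v[9]; hi=8 → [-1, -7, -4, -10, -8, -12, -13, -14, 3, -6, 1]
v[mid]=-1>-10: swap v[0],v[8]; hi=7 → [3, -7, -4, -10, -8, -12, -13, -14, -1, -6, 1]
v[mid]=3>-10: swap v[0],v[7]; hi=6 → [-14, -7, -4, -10, -8, -12, -13, 3, -1, -6, 1]
v[mid]=-14<-10: swap v[0],v[0]; lo=1,mid=1 → [-14, -7, -4, -10, -8, -12, -13, 3, -1, -6, 1]
v[mid]=-7>-10: swap v[1],v[6]; hi=5 → [-14, -13, -4, -10, -8, -12, -7, 3, -1, -6, 1]
v[mid]=-13<-10: swap v[1],v[1]; lo=2,mid=2 → [-14, -13, -4, -10, -8, -12, -7, 3, -1, -6, 1]
v[mid]=-4>-10: swap v[2],v[5]; hi=4 → [-14, -13, -12, -10, -8, -4, -7, 3, -1, -6, 1]
v[mid]=-12<-10: swap v[2],v[2]; lo=3,mid=3 → [-14, -13, -12, -10, -8, -4, -7, 3, -1, -6, 1]
v[mid]=-10=-10: mid=4
v[mid]=-8>-10: swap v[4],v[4]; hi=3 → [-14, -13, -12, -10, -8, -4, -7, 3, -1, -6, 1]
end: lo=3, hi=3; v = [-14, -13, -12, -10, -8, -4, -7, 3, -1, -6, 1]

[-14, -13, -12, -10, -8, -4, -7, 3, -1, -6, 1]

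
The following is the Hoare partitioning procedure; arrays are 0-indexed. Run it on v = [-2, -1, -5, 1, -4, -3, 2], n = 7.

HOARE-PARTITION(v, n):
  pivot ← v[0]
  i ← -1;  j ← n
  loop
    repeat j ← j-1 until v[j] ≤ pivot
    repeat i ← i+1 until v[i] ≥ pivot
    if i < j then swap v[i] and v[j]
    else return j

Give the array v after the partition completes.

[-3, -4, -5, 1, -1, -2, 2]

pivot = v[0] = -2; i = -1, j = 7
j→5 (v[5]=-3≤-2), i→0 (v[0]=-2≥-2); i<j, swap → [-3, -1, -5, 1, -4, -2, 2]
j→4 (v[4]=-4≤-2), i→1 (v[1]=-1≥-2); i<j, swap → [-3, -4, -5, 1, -1, -2, 2]
j→2, i→3; i≥j, return j=2. v = [-3, -4, -5, 1, -1, -2, 2]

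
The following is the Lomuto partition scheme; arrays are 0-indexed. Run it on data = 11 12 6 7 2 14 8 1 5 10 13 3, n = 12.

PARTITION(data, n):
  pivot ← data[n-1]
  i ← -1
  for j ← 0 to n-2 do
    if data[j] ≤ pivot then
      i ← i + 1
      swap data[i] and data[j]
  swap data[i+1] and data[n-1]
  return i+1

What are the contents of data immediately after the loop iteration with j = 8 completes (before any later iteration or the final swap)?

pivot = data[11] = 3; i = -1
j=0: data[0]=11 > 3 → no swap
j=1: data[1]=12 > 3 → no swap
j=2: data[2]=6 > 3 → no swap
j=3: data[3]=7 > 3 → no swap
j=4: data[4]=2 ≤ 3 → i=0, swap data[0],data[4] → 2 12 6 7 11 14 8 1 5 10 13 3
j=5: data[5]=14 > 3 → no swap
j=6: data[6]=8 > 3 → no swap
j=7: data[7]=1 ≤ 3 → i=1, swap data[1],data[7] → 2 1 6 7 11 14 8 12 5 10 13 3
j=8: data[8]=5 > 3 → no swap
(after j=8) data = 2 1 6 7 11 14 8 12 5 10 13 3

2 1 6 7 11 14 8 12 5 10 13 3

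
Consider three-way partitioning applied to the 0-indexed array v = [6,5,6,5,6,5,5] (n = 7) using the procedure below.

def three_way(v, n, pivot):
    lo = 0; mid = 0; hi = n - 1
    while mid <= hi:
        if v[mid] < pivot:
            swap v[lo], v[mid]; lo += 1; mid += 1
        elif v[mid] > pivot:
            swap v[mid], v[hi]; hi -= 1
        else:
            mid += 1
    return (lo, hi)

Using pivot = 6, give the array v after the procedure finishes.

[5,5,5,5,6,6,6]

pivot = 6; lo=0, mid=0, hi=6
v[mid]=6=6: mid=1
v[mid]=5<6: swap v[0],v[1]; lo=1,mid=2 → [5,6,6,5,6,5,5]
v[mid]=6=6: mid=3
v[mid]=5<6: swap v[1],v[3]; lo=2,mid=4 → [5,5,6,6,6,5,5]
v[mid]=6=6: mid=5
v[mid]=5<6: swap v[2],v[5]; lo=3,mid=6 → [5,5,5,6,6,6,5]
v[mid]=5<6: swap v[3],v[6]; lo=4,mid=7 → [5,5,5,5,6,6,6]
end: lo=4, hi=6; v = [5,5,5,5,6,6,6]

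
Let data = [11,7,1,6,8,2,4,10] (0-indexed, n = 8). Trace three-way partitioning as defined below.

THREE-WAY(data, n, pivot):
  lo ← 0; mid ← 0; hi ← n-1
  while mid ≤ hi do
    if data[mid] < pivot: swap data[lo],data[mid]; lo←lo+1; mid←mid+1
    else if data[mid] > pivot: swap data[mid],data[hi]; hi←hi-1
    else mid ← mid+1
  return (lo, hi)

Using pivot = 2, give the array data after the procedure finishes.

[1,2,6,8,7,4,10,11]

pivot = 2; lo=0, mid=0, hi=7
data[mid]=11>2: swap data[0],data[7]; hi=6 → [10,7,1,6,8,2,4,11]
data[mid]=10>2: swap data[0],data[6]; hi=5 → [4,7,1,6,8,2,10,11]
data[mid]=4>2: swap data[0],data[5]; hi=4 → [2,7,1,6,8,4,10,11]
data[mid]=2=2: mid=1
data[mid]=7>2: swap data[1],data[4]; hi=3 → [2,8,1,6,7,4,10,11]
data[mid]=8>2: swap data[1],data[3]; hi=2 → [2,6,1,8,7,4,10,11]
data[mid]=6>2: swap data[1],data[2]; hi=1 → [2,1,6,8,7,4,10,11]
data[mid]=1<2: swap data[0],data[1]; lo=1,mid=2 → [1,2,6,8,7,4,10,11]
end: lo=1, hi=1; data = [1,2,6,8,7,4,10,11]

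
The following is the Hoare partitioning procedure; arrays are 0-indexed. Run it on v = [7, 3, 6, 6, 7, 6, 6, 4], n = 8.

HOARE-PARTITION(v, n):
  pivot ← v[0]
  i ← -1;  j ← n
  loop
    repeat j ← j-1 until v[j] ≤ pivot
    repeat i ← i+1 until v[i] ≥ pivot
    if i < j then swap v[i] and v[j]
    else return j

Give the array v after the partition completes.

pivot=7
j stops at 7 (4), i stops at 0 (7); swap ⇒ [4, 3, 6, 6, 7, 6, 6, 7]
j stops at 6 (6), i stops at 4 (7); swap ⇒ [4, 3, 6, 6, 6, 6, 7, 7]
j stops at 5, i stops at 6; i≥j ⇒ return 5. v=[4, 3, 6, 6, 6, 6, 7, 7]

[4, 3, 6, 6, 6, 6, 7, 7]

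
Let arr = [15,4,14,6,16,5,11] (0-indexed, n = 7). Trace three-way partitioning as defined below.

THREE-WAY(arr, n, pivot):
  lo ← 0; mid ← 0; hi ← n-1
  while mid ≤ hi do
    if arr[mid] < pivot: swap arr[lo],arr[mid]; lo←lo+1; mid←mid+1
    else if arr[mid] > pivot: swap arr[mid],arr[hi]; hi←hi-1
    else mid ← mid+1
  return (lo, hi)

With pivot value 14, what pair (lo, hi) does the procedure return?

lo=0 mid=0 hi=6
15>14: swap(0,6), hi=5 ⇒ [11,4,14,6,16,5,15]
11<14: swap(0,0), lo=1 mid=1 ⇒ [11,4,14,6,16,5,15]
4<14: swap(1,1), lo=2 mid=2 ⇒ [11,4,14,6,16,5,15]
14=14: mid=3
6<14: swap(2,3), lo=3 mid=4 ⇒ [11,4,6,14,16,5,15]
16>14: swap(4,5), hi=4 ⇒ [11,4,6,14,5,16,15]
5<14: swap(3,4), lo=4 mid=5 ⇒ [11,4,6,5,14,16,15]
done. lo=4 hi=4; arr=[11,4,6,5,14,16,15]

(4, 4)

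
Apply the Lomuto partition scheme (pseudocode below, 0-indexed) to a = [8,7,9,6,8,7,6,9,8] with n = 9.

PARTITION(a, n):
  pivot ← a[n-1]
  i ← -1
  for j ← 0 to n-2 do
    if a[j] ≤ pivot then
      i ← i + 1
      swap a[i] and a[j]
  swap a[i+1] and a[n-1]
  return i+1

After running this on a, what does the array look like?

pivot = a[8] = 8; i = -1
j=0: a[0]=8 ≤ 8 → i=0, swap a[0],a[0] (no change) → [8,7,9,6,8,7,6,9,8]
j=1: a[1]=7 ≤ 8 → i=1, swap a[1],a[1] (no change) → [8,7,9,6,8,7,6,9,8]
j=2: a[2]=9 > 8 → no swap
j=3: a[3]=6 ≤ 8 → i=2, swap a[2],a[3] → [8,7,6,9,8,7,6,9,8]
j=4: a[4]=8 ≤ 8 → i=3, swap a[3],a[4] → [8,7,6,8,9,7,6,9,8]
j=5: a[5]=7 ≤ 8 → i=4, swap a[4],a[5] → [8,7,6,8,7,9,6,9,8]
j=6: a[6]=6 ≤ 8 → i=5, swap a[5],a[6] → [8,7,6,8,7,6,9,9,8]
j=7: a[7]=9 > 8 → no swap
final swap a[6],a[8] → [8,7,6,8,7,6,8,9,9]; return 6

[8,7,6,8,7,6,8,9,9]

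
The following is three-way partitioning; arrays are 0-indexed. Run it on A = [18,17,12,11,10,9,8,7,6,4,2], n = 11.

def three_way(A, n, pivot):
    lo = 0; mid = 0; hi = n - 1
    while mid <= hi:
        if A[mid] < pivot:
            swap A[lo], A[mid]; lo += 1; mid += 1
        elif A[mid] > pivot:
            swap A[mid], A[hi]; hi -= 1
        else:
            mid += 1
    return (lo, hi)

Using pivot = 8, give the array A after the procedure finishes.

lo=0 mid=0 hi=10
18>8: swap(0,10), hi=9 ⇒ [2,17,12,11,10,9,8,7,6,4,18]
2<8: swap(0,0), lo=1 mid=1 ⇒ [2,17,12,11,10,9,8,7,6,4,18]
17>8: swap(1,9), hi=8 ⇒ [2,4,12,11,10,9,8,7,6,17,18]
4<8: swap(1,1), lo=2 mid=2 ⇒ [2,4,12,11,10,9,8,7,6,17,18]
12>8: swap(2,8), hi=7 ⇒ [2,4,6,11,10,9,8,7,12,17,18]
6<8: swap(2,2), lo=3 mid=3 ⇒ [2,4,6,11,10,9,8,7,12,17,18]
11>8: swap(3,7), hi=6 ⇒ [2,4,6,7,10,9,8,11,12,17,18]
7<8: swap(3,3), lo=4 mid=4 ⇒ [2,4,6,7,10,9,8,11,12,17,18]
10>8: swap(4,6), hi=5 ⇒ [2,4,6,7,8,9,10,11,12,17,18]
8=8: mid=5
9>8: swap(5,5), hi=4 ⇒ [2,4,6,7,8,9,10,11,12,17,18]
done. lo=4 hi=4; A=[2,4,6,7,8,9,10,11,12,17,18]

[2,4,6,7,8,9,10,11,12,17,18]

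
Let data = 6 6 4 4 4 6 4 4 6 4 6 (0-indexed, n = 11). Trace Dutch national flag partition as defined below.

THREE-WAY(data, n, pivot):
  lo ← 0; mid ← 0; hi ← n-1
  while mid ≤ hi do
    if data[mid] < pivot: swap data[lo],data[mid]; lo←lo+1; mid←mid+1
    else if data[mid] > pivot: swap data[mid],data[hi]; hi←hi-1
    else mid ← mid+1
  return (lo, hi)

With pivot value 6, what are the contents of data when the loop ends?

lo=0 mid=0 hi=10
6=6: mid=1
6=6: mid=2
4<6: swap(0,2), lo=1 mid=3 ⇒ 4 6 6 4 4 6 4 4 6 4 6
4<6: swap(1,3), lo=2 mid=4 ⇒ 4 4 6 6 4 6 4 4 6 4 6
4<6: swap(2,4), lo=3 mid=5 ⇒ 4 4 4 6 6 6 4 4 6 4 6
6=6: mid=6
4<6: swap(3,6), lo=4 mid=7 ⇒ 4 4 4 4 6 6 6 4 6 4 6
4<6: swap(4,7), lo=5 mid=8 ⇒ 4 4 4 4 4 6 6 6 6 4 6
6=6: mid=9
4<6: swap(5,9), lo=6 mid=10 ⇒ 4 4 4 4 4 4 6 6 6 6 6
6=6: mid=11
done. lo=6 hi=10; data=4 4 4 4 4 4 6 6 6 6 6

4 4 4 4 4 4 6 6 6 6 6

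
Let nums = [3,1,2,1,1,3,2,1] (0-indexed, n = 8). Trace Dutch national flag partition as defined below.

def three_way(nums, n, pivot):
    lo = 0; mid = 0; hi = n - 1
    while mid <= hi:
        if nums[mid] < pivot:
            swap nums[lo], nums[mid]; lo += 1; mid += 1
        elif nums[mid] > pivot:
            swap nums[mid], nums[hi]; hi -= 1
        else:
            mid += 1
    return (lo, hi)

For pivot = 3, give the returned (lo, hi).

lo=0 mid=0 hi=7
3=3: mid=1
1<3: swap(0,1), lo=1 mid=2 ⇒ [1,3,2,1,1,3,2,1]
2<3: swap(1,2), lo=2 mid=3 ⇒ [1,2,3,1,1,3,2,1]
1<3: swap(2,3), lo=3 mid=4 ⇒ [1,2,1,3,1,3,2,1]
1<3: swap(3,4), lo=4 mid=5 ⇒ [1,2,1,1,3,3,2,1]
3=3: mid=6
2<3: swap(4,6), lo=5 mid=7 ⇒ [1,2,1,1,2,3,3,1]
1<3: swap(5,7), lo=6 mid=8 ⇒ [1,2,1,1,2,1,3,3]
done. lo=6 hi=7; nums=[1,2,1,1,2,1,3,3]

(6, 7)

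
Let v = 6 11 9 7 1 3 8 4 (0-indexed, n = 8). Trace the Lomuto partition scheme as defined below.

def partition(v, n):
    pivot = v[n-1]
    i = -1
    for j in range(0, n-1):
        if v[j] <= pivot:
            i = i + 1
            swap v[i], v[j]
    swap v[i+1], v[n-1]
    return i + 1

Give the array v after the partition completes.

pivot = v[7] = 4; i = -1
j=0: v[0]=6 > 4 → no swap
j=1: v[1]=11 > 4 → no swap
j=2: v[2]=9 > 4 → no swap
j=3: v[3]=7 > 4 → no swap
j=4: v[4]=1 ≤ 4 → i=0, swap v[0],v[4] → 1 11 9 7 6 3 8 4
j=5: v[5]=3 ≤ 4 → i=1, swap v[1],v[5] → 1 3 9 7 6 11 8 4
j=6: v[6]=8 > 4 → no swap
final swap v[2],v[7] → 1 3 4 7 6 11 8 9; return 2

1 3 4 7 6 11 8 9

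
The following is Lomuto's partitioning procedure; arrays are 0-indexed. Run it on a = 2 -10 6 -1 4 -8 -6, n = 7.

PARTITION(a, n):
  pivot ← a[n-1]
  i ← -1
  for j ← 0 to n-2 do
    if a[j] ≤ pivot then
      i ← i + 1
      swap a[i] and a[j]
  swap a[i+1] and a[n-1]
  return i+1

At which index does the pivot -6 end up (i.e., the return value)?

2

pivot = a[6] = -6; i = -1
j=0: a[0]=2 > -6 → no swap
j=1: a[1]=-10 ≤ -6 → i=0, swap a[0],a[1] → -10 2 6 -1 4 -8 -6
j=2: a[2]=6 > -6 → no swap
j=3: a[3]=-1 > -6 → no swap
j=4: a[4]=4 > -6 → no swap
j=5: a[5]=-8 ≤ -6 → i=1, swap a[1],a[5] → -10 -8 6 -1 4 2 -6
final swap a[2],a[6] → -10 -8 -6 -1 4 2 6; return 2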